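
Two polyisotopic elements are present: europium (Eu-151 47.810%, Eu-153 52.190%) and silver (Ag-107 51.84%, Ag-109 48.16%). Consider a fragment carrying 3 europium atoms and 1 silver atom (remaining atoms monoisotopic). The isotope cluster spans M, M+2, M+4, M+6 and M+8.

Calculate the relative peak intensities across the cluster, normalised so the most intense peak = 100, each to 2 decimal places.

Europium pattern (n=3): 0.10928391 : 0.3578871 : 0.39067407 : 0.14215492
Silver pattern (n=1): 0.5184 : 0.4816
Convolve the two distributions (both contribute in 2-u steps):
  M: 0.10928391×0.5184 = 0.056653
  M+2: 0.10928391×0.4816 + 0.3578871×0.5184 = 0.238160
  M+4: 0.3578871×0.4816 + 0.39067407×0.5184 = 0.374884
  M+6: 0.39067407×0.4816 + 0.14215492×0.5184 = 0.261842
  M+8: 0.14215492×0.4816 = 0.068462
Scale to base peak (0.374884) = 100: 15.11 : 63.53 : 100.00 : 69.85 : 18.26

15.11 : 63.53 : 100.00 : 69.85 : 18.26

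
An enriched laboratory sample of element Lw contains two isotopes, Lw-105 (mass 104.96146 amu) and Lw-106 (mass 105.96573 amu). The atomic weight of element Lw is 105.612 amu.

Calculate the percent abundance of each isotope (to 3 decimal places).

Lw-105: 35.223%, Lw-106: 64.777%

Let x be the fractional abundance of Lw-105; then Lw-106 has abundance 1 − x.
104.96146·x + 105.96573·(1 − x) = 105.612
(104.96146 − 105.96573)·x = 105.612 − 105.96573
x = -0.35373 / -1.00427 = 0.35223 → 35.223% Lw-105, 64.777% Lw-106.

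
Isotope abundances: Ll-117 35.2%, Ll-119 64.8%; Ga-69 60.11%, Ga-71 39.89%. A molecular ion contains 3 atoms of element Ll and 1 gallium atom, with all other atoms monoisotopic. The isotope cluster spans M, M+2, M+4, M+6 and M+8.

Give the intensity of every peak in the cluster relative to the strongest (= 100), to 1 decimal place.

7.2 : 44.7 : 100.0 : 93.9 : 29.9

Element Ll pattern (n=3): 0.04361421 : 0.24086938 : 0.44341862 : 0.27209779
Gallium pattern (n=1): 0.6011 : 0.3989
Convolve the two distributions (both contribute in 2-u steps):
  M: 0.04361421×0.6011 = 0.026217
  M+2: 0.04361421×0.3989 + 0.24086938×0.6011 = 0.162184
  M+4: 0.24086938×0.3989 + 0.44341862×0.6011 = 0.362622
  M+6: 0.44341862×0.3989 + 0.27209779×0.6011 = 0.340438
  M+8: 0.27209779×0.3989 = 0.108540
Scale to base peak (0.362622) = 100: 7.2 : 44.7 : 100.0 : 93.9 : 29.9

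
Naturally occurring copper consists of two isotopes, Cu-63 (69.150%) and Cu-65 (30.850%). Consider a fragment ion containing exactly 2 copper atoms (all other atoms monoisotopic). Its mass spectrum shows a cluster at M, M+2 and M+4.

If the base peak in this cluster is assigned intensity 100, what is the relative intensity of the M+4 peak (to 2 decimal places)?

Binomial terms of (0.69150 + 0.30850)^2: M 0.4782, M+2 0.4267, M+4 0.0952 → M is the base peak.
P(M) = C(2,0) × 0.69150^2 × 0.30850^0 = 1 × 0.47817225 × 1.0000 = 0.478172 (base)
P(M+4) = C(2,2) × 0.69150^0 × 0.30850^2 = 1 × 1.0000 × 0.09517225 = 0.095172
Relative intensity = 0.095172 / 0.478172 × 100 = 19.90

19.90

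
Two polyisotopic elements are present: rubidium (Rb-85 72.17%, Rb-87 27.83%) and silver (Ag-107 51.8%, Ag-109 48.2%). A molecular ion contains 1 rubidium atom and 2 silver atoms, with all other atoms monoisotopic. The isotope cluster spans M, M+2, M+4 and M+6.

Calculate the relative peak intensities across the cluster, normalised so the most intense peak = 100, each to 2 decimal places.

44.51 : 100.00 : 70.48 : 14.86

Rubidium pattern (n=1): 0.7217 : 0.2783
Silver pattern (n=2): 0.268324 : 0.499352 : 0.232324
Convolve the two distributions (both contribute in 2-u steps):
  M: 0.7217×0.268324 = 0.193649
  M+2: 0.7217×0.499352 + 0.2783×0.268324 = 0.435057
  M+4: 0.7217×0.232324 + 0.2783×0.499352 = 0.306638
  M+6: 0.2783×0.232324 = 0.064656
Scale to base peak (0.435057) = 100: 44.51 : 100.00 : 70.48 : 14.86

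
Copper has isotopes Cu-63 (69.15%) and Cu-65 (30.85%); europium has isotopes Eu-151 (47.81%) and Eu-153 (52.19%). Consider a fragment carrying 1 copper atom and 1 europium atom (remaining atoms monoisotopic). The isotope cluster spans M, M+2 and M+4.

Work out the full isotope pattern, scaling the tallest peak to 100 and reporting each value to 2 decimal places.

65.03 : 100.00 : 31.67

Copper pattern (n=1): 0.6915 : 0.3085
Europium pattern (n=1): 0.4781 : 0.5219
Convolve the two distributions (both contribute in 2-u steps):
  M: 0.6915×0.4781 = 0.330606
  M+2: 0.6915×0.5219 + 0.3085×0.4781 = 0.508388
  M+4: 0.3085×0.5219 = 0.161006
Scale to base peak (0.508388) = 100: 65.03 : 100.00 : 31.67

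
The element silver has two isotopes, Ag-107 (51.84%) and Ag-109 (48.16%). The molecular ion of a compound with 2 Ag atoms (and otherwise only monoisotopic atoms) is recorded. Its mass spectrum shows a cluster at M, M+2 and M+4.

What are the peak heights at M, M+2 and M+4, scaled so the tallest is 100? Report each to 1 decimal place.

The 2 Ag atoms are independent, so intensities follow the terms of (0.5184 + 0.4816)^2.
P(M) = 0.5184^2 = 0.268739
P(M+2) = 2 × 0.5184^1 × 0.4816^1 = 0.499323
P(M+4) = 0.4816^2 = 0.231939
The M+2 peak is largest (0.499323); scaling to 100 gives 53.8 : 100.0 : 46.5.

53.8 : 100.0 : 46.5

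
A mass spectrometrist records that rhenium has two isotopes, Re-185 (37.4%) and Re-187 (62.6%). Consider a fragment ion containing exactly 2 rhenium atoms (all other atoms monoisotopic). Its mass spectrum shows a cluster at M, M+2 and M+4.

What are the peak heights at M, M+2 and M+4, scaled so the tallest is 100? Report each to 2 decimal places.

29.87 : 100.00 : 83.69

Each Re atom is independently Re-185 (p = 0.374) or Re-187 (q = 0.626); the cluster is the binomial expansion (p + q)^2.
P(M) = 0.374^2 = 0.139876
P(M+2) = 2 × 0.374^1 × 0.626^1 = 0.468248
P(M+4) = 0.626^2 = 0.391876
The M+2 peak is largest (0.468248); scaling to 100 gives 29.87 : 100.00 : 83.69.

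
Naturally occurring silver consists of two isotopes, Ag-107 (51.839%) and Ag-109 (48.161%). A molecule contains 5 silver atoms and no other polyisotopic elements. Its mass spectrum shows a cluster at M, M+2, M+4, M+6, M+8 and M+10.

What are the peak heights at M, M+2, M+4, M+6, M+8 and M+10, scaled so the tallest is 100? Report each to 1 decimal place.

11.6 : 53.8 : 100.0 : 92.9 : 43.2 : 8.0

The 5 Ag atoms are independent, so intensities follow the terms of (0.51839 + 0.48161)^5.
P(M) = 0.51839^5 = 0.037435
P(M+2) = 5 × 0.51839^4 × 0.48161^1 = 0.173897
P(M+4) = 10 × 0.51839^3 × 0.48161^2 = 0.323118
P(M+6) = 10 × 0.51839^2 × 0.48161^3 = 0.300192
P(M+8) = 5 × 0.51839^1 × 0.48161^4 = 0.139447
P(M+10) = 0.48161^5 = 0.025911
The M+4 peak is largest (0.323118); scaling to 100 gives 11.6 : 53.8 : 100.0 : 92.9 : 43.2 : 8.0.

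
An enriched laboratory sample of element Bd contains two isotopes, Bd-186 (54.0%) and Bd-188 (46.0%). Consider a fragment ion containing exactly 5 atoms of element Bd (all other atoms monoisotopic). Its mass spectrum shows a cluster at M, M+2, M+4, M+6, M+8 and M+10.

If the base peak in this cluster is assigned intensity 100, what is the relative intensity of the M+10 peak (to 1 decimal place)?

Term probabilities: M 0.0459, M+2 0.1956, M+4 0.3332, M+6 0.2838, M+8 0.1209, M+10 0.0206. Base peak = M+4.
P(M+4) = C(5,2) × 0.540^3 × 0.460^2 = 10 × 0.157464 × 0.2116 = 0.333194 (base)
P(M+10) = C(5,5) × 0.540^0 × 0.460^5 = 1 × 1.0000 × 0.0205963 = 0.020596
Relative intensity = 0.020596 / 0.333194 × 100 = 6.2

6.2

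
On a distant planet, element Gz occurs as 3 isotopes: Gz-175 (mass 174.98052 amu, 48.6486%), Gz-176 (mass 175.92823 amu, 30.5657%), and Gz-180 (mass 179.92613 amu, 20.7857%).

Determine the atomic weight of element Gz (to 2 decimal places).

176.30 amu

Weight each isotope mass by its fractional abundance: 0.486486 × 174.98052 + 0.305657 × 175.92823 + 0.207857 × 179.92613
= 85.125573 + 53.773695 + 37.398906 = 176.298174 amu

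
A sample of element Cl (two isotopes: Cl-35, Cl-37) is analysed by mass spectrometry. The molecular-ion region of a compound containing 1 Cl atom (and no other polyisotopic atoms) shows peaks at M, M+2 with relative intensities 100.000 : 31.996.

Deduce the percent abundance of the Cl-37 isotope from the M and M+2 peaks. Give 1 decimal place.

Let p = fractional abundance of Cl-35. I(M+2)/I(M) = [C(1,1)·p^0·(1−p)] / p^1 = 1·(1−p)/p = 31.996/100.000 = 0.3200
(1−p)/p = 0.3200/1 = 0.3200  ⇒  p = 1/(1 + 0.3200) = 0.7576
Cl-35: 75.8%, Cl-37: 24.2%.

24.2%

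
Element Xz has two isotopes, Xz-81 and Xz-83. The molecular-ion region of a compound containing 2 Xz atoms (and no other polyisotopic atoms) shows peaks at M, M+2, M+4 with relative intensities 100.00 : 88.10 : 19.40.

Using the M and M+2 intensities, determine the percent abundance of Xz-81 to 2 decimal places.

69.42%

If p is the fraction of Xz that is Xz-81, then I(M+2)/I(M) = [C(2,1)·p^1·(1−p)] / p^2 = 2·(1−p)/p = 88.10/100.00 = 0.8810
(1−p)/p = 0.8810/2 = 0.4405  ⇒  p = 1/(1 + 0.4405) = 0.6942
Xz-81: 69.42%, Xz-83: 30.58%.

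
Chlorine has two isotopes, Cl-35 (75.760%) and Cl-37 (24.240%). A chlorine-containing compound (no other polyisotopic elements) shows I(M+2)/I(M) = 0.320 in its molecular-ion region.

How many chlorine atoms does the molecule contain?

For n independent Cl atoms, I(M+2)/I(M) = n · (abundance Cl-37) / (abundance Cl-35) = n · 0.24240/0.75760.
n = 0.320 × 0.75760/0.24240 = 1.00 ≈ 1

1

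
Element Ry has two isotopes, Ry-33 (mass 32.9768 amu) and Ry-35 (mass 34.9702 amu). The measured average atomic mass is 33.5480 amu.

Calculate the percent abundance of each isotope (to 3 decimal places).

Ry-33: 71.345%, Ry-35: 28.655%

Writing the weighted mean with unknown fraction x of Ry-33:
32.9768·x + 34.9702·(1 − x) = 33.5480
(32.9768 − 34.9702)·x = 33.5480 − 34.9702
x = -1.4222 / -1.9934 = 0.71345 → 71.345% Ry-33, 28.655% Ry-35.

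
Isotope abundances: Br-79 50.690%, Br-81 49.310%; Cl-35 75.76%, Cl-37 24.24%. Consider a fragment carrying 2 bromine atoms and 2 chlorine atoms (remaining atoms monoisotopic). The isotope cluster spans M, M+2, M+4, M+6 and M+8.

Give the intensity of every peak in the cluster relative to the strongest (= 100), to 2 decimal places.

Bromine pattern (n=2): 0.25694761 : 0.49990478 : 0.24314761
Chlorine pattern (n=2): 0.57395776 : 0.36728448 : 0.05875776
Convolve the two distributions (both contribute in 2-u steps):
  M: 0.25694761×0.57395776 = 0.147477
  M+2: 0.25694761×0.36728448 + 0.49990478×0.57395776 = 0.381297
  M+4: 0.25694761×0.05875776 + 0.49990478×0.36728448 + 0.24314761×0.57395776 = 0.338261
  M+6: 0.49990478×0.05875776 + 0.24314761×0.36728448 = 0.118678
  M+8: 0.24314761×0.05875776 = 0.014287
Scale to base peak (0.381297) = 100: 38.68 : 100.00 : 88.71 : 31.12 : 3.75

38.68 : 100.00 : 88.71 : 31.12 : 3.75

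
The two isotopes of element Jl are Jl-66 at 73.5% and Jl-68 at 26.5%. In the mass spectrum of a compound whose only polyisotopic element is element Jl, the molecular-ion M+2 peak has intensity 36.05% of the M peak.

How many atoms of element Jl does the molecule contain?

1

With n Jl atoms, P(M+2)/P(M) = C(n,1)·p^(n−1)q / p^n = n·q/p = n · 0.265/0.735.
n = 0.3605 × 0.735/0.265 = 1.00 ≈ 1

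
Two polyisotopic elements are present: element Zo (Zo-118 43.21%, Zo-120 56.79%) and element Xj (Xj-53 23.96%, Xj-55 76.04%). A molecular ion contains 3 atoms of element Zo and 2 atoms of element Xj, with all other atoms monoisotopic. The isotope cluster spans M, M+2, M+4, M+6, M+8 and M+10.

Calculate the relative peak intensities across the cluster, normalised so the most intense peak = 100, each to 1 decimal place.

1.3 : 13.7 : 53.8 : 100.0 : 89.0 : 30.5

Element Zo pattern (n=3): 0.08067757 : 0.31809853 : 0.41807024 : 0.18315366
Element Xj pattern (n=2): 0.05740816 : 0.36438368 : 0.57820816
Convolve the two distributions (both contribute in 2-u steps):
  M: 0.08067757×0.05740816 = 0.004632
  M+2: 0.08067757×0.36438368 + 0.31809853×0.05740816 = 0.047659
  M+4: 0.08067757×0.57820816 + 0.31809853×0.36438368 + 0.41807024×0.05740816 = 0.186559
  M+6: 0.31809853×0.57820816 + 0.41807024×0.36438368 + 0.18315366×0.05740816 = 0.346780
  M+8: 0.41807024×0.57820816 + 0.18315366×0.36438368 = 0.308470
  M+10: 0.18315366×0.57820816 = 0.105901
Scale to base peak (0.346780) = 100: 1.3 : 13.7 : 53.8 : 100.0 : 89.0 : 30.5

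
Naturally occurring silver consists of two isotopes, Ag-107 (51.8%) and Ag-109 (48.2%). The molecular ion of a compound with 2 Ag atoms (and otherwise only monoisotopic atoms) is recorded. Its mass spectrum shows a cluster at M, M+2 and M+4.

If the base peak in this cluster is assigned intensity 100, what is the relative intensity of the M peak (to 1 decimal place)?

53.7

(0.518 + 0.482)^2 gives M 0.2683, M+2 0.4994, M+4 0.2323; the largest is M+2.
P(M+2) = C(2,1) × 0.518^1 × 0.482^1 = 2 × 0.5180 × 0.4820 = 0.499352 (base)
P(M) = C(2,0) × 0.518^2 × 0.482^0 = 1 × 0.268324 × 1.0000 = 0.268324
Relative intensity = 0.268324 / 0.499352 × 100 = 53.7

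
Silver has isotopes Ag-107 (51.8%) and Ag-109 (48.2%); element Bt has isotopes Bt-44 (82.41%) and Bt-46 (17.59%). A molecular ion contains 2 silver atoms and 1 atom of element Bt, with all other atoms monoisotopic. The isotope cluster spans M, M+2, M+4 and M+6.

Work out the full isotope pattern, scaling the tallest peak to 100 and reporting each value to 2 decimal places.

48.21 : 100.00 : 60.89 : 8.91

Silver pattern (n=2): 0.268324 : 0.499352 : 0.232324
Element Bt pattern (n=1): 0.8241 : 0.1759
Convolve the two distributions (both contribute in 2-u steps):
  M: 0.268324×0.8241 = 0.221126
  M+2: 0.268324×0.1759 + 0.499352×0.8241 = 0.458714
  M+4: 0.499352×0.1759 + 0.232324×0.8241 = 0.279294
  M+6: 0.232324×0.1759 = 0.040866
Scale to base peak (0.458714) = 100: 48.21 : 100.00 : 60.89 : 8.91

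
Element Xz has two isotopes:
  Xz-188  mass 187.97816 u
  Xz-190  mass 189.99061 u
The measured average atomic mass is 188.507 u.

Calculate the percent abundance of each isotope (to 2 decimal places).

Xz-188: 73.72%, Xz-190: 26.28%

Let x be the fractional abundance of Xz-188; then Xz-190 has abundance 1 − x.
187.97816·x + 189.99061·(1 − x) = 188.507
(187.97816 − 189.99061)·x = 188.507 − 189.99061
x = -1.48361 / -2.01245 = 0.73722 → 73.72% Xz-188, 26.28% Xz-190.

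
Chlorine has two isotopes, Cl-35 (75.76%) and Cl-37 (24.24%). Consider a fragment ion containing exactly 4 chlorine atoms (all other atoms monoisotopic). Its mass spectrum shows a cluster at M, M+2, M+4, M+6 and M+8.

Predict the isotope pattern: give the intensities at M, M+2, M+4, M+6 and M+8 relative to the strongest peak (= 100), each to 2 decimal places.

The 4 Cl atoms are independent, so intensities follow the terms of (0.7576 + 0.2424)^4.
P(M) = 0.7576^4 = 0.329428
P(M+2) = 4 × 0.7576^3 × 0.2424^1 = 0.421612
P(M+4) = 6 × 0.7576^2 × 0.2424^2 = 0.202347
P(M+6) = 4 × 0.7576^1 × 0.2424^3 = 0.043162
P(M+8) = 0.2424^4 = 0.003452
The M+2 peak is largest (0.421612); scaling to 100 gives 78.14 : 100.00 : 47.99 : 10.24 : 0.82.

78.14 : 100.00 : 47.99 : 10.24 : 0.82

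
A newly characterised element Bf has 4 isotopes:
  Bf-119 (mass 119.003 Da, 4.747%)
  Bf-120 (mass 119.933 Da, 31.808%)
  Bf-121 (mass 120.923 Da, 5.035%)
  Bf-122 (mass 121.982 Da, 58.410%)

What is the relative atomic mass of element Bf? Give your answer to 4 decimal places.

121.1355 Da

Average mass = Σ (abundance × isotope mass) = 0.04747 × 119.003 + 0.31808 × 119.933 + 0.05035 × 120.923 + 0.58410 × 121.982
= 5.64907 + 38.14829 + 6.08847 + 71.24969 = 121.13552 Da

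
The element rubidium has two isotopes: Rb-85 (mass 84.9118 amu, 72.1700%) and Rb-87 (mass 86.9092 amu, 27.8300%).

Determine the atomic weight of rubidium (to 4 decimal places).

Ar = Σ fᵢ·mᵢ = 0.721700 × 84.9118 + 0.278300 × 86.9092
= 61.28085 + 24.18683 = 85.46768 amu

85.4677 amu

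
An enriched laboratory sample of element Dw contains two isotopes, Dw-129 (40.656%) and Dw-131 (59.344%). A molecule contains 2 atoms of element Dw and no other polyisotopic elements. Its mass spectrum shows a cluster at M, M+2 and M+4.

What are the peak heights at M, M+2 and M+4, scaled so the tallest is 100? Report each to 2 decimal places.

Expanding (0.40656 + 0.59344)^2:
P(M) = 0.40656^2 = 0.165291
P(M+2) = 2 × 0.40656^1 × 0.59344^1 = 0.482538
P(M+4) = 0.59344^2 = 0.352171
The M+2 peak is largest (0.482538); scaling to 100 gives 34.25 : 100.00 : 72.98.

34.25 : 100.00 : 72.98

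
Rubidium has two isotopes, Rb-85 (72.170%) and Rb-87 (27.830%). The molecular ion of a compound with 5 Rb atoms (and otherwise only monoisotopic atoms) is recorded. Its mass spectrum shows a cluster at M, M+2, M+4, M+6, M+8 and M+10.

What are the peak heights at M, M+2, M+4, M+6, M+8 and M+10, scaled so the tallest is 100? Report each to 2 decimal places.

51.86 : 100.00 : 77.12 : 29.74 : 5.73 : 0.44

Expanding (0.72170 + 0.27830)^5:
P(M) = 0.72170^5 = 0.195787
P(M+2) = 5 × 0.72170^4 × 0.27830^1 = 0.377494
P(M+4) = 10 × 0.72170^3 × 0.27830^2 = 0.291136
P(M+6) = 10 × 0.72170^2 × 0.27830^3 = 0.112267
P(M+8) = 5 × 0.72170^1 × 0.27830^4 = 0.021646
P(M+10) = 0.27830^5 = 0.001669
The M+2 peak is largest (0.377494); scaling to 100 gives 51.86 : 100.00 : 77.12 : 29.74 : 5.73 : 0.44.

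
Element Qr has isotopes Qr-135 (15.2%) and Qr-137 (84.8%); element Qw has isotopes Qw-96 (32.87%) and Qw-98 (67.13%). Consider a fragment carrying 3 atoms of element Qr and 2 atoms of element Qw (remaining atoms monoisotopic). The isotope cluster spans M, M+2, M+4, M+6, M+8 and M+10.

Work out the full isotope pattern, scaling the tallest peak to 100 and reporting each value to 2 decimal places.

0.09 : 1.90 : 15.10 : 56.87 : 100.00 : 65.92

Element Qr pattern (n=3): 0.00351181 : 0.05877658 : 0.32791142 : 0.60980019
Element Qw pattern (n=2): 0.10804369 : 0.44131262 : 0.45064369
Convolve the two distributions (both contribute in 2-u steps):
  M: 0.00351181×0.10804369 = 0.000379
  M+2: 0.00351181×0.44131262 + 0.05877658×0.10804369 = 0.007900
  M+4: 0.00351181×0.45064369 + 0.05877658×0.44131262 + 0.32791142×0.10804369 = 0.062950
  M+6: 0.05877658×0.45064369 + 0.32791142×0.44131262 + 0.60980019×0.10804369 = 0.237084
  M+8: 0.32791142×0.45064369 + 0.60980019×0.44131262 = 0.416884
  M+10: 0.60980019×0.45064369 = 0.274803
Scale to base peak (0.416884) = 100: 0.09 : 1.90 : 15.10 : 56.87 : 100.00 : 65.92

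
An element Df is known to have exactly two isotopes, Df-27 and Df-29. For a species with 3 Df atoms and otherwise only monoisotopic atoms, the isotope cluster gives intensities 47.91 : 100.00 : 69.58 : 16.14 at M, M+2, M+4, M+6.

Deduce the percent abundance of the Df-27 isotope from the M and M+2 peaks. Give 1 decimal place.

If p is the fraction of Df that is Df-27, then I(M+2)/I(M) = [C(3,1)·p^2·(1−p)] / p^3 = 3·(1−p)/p = 100.00/47.91 = 2.0872
(1−p)/p = 2.0872/3 = 0.6957  ⇒  p = 1/(1 + 0.6957) = 0.5897
Df-27: 59.0%, Df-29: 41.0%.

59.0%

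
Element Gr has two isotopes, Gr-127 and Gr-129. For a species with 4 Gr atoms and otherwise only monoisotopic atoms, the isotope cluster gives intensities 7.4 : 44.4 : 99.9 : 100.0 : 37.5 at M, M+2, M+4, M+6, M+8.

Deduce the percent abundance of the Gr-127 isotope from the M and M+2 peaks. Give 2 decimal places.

Let p = fractional abundance of Gr-127. I(M+2)/I(M) = [C(4,1)·p^3·(1−p)] / p^4 = 4·(1−p)/p = 44.4/7.4 = 6.0000
(1−p)/p = 6.0000/4 = 1.5000  ⇒  p = 1/(1 + 1.5000) = 0.4000
Gr-127: 40.00%, Gr-129: 60.00%.

40.00%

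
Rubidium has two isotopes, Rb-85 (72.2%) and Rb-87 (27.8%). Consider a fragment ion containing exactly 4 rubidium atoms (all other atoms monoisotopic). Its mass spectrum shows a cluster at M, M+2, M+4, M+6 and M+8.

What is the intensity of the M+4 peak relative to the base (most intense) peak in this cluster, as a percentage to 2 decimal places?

Binomial terms of (0.722 + 0.278)^4: M 0.2717, M+2 0.4185, M+4 0.2417, M+6 0.0620, M+8 0.0060 → M+2 is the base peak.
P(M+2) = C(4,1) × 0.722^3 × 0.278^1 = 4 × 0.37636705 × 0.2780 = 0.418520 (base)
P(M+4) = C(4,2) × 0.722^2 × 0.278^2 = 6 × 0.521284 × 0.077284 = 0.241721
Relative intensity = 0.241721 / 0.418520 × 100 = 57.76

57.76%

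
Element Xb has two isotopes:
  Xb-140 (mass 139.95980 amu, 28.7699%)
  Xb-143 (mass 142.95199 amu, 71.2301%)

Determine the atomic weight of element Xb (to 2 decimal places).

Weight each isotope mass by its fractional abundance: 0.287699 × 139.95980 + 0.712301 × 142.95199
= 40.266295 + 101.824845 = 142.091140 amu

142.09 amu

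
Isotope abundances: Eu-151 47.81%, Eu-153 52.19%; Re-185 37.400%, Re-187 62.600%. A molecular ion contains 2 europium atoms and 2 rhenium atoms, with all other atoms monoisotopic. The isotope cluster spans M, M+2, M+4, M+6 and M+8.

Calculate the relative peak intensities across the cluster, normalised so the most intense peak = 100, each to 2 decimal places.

8.85 : 48.94 : 100.00 : 89.42 : 29.54

Europium pattern (n=2): 0.22857961 : 0.49904078 : 0.27237961
Rhenium pattern (n=2): 0.139876 : 0.468248 : 0.391876
Convolve the two distributions (both contribute in 2-u steps):
  M: 0.22857961×0.139876 = 0.031973
  M+2: 0.22857961×0.468248 + 0.49904078×0.139876 = 0.176836
  M+4: 0.22857961×0.391876 + 0.49904078×0.468248 + 0.27237961×0.139876 = 0.361349
  M+6: 0.49904078×0.391876 + 0.27237961×0.468248 = 0.323103
  M+8: 0.27237961×0.391876 = 0.106739
Scale to base peak (0.361349) = 100: 8.85 : 48.94 : 100.00 : 89.42 : 29.54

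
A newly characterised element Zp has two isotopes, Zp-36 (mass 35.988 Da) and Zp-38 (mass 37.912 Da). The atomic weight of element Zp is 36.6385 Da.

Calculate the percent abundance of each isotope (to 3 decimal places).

Zp-36: 66.190%, Zp-38: 33.810%

Writing the weighted mean with unknown fraction x of Zp-36:
35.988·x + 37.912·(1 − x) = 36.6385
(35.988 − 37.912)·x = 36.6385 − 37.912
x = -1.2735 / -1.924 = 0.66190 → 66.190% Zp-36, 33.810% Zp-38.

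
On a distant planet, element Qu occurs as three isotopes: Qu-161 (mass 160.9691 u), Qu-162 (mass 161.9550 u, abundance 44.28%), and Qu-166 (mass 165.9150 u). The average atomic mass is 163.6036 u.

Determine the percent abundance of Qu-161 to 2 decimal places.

The remaining 55.72% is split between Qu-161 (fraction x) and Qu-166 (fraction 0.5572 − x).
Substituting: 160.9691x + 165.9150(0.5572 − x) = 91.889926
(160.9691 − 165.9150)x = -0.557912  ⇒  x = 0.11280, y = 0.44440
Qu-161: 11.28%, Qu-166: 44.44%.

11.28%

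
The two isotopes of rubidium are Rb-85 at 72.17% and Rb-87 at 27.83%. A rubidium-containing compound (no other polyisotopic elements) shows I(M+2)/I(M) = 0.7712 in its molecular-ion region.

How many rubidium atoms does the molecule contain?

For n independent Rb atoms, I(M+2)/I(M) = n · (abundance Rb-87) / (abundance Rb-85) = n · 0.2783/0.7217.
n = 0.7712 × 0.7217/0.2783 = 2.00 ≈ 2

2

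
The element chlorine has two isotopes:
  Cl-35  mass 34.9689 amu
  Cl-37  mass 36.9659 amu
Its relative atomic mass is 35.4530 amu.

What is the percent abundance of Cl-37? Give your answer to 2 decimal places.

Writing the weighted mean with unknown fraction x of Cl-35:
34.9689·x + 36.9659·(1 − x) = 35.4530
(34.9689 − 36.9659)·x = 35.4530 − 36.9659
x = -1.5129 / -1.9970 = 0.75759 → 75.76% Cl-35, 24.24% Cl-37.

24.24%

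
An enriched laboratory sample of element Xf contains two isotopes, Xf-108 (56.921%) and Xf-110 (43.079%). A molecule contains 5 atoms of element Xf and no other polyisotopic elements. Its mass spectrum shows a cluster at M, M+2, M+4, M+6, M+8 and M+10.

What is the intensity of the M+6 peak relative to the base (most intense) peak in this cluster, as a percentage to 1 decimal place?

Term probabilities: M 0.0598, M+2 0.2261, M+4 0.3423, M+6 0.2590, M+8 0.0980, M+10 0.0148. Base peak = M+4.
P(M+4) = C(5,2) × 0.56921^3 × 0.43079^2 = 10 × 0.18442405 × 0.18558002 = 0.342254 (base)
P(M+6) = C(5,3) × 0.56921^2 × 0.43079^3 = 10 × 0.32400002 × 0.07994602 = 0.259025
Relative intensity = 0.259025 / 0.342254 × 100 = 75.7

75.7%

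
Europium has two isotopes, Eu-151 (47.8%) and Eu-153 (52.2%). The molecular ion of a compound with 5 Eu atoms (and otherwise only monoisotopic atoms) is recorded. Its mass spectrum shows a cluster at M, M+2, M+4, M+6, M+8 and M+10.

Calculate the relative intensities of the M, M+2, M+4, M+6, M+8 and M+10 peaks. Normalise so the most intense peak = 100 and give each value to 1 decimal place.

7.7 : 41.9 : 91.6 : 100.0 : 54.6 : 11.9

Expanding (0.478 + 0.522)^5:
P(M) = 0.478^5 = 0.024954
P(M+2) = 5 × 0.478^4 × 0.522^1 = 0.136255
P(M+4) = 10 × 0.478^3 × 0.522^2 = 0.297594
P(M+6) = 10 × 0.478^2 × 0.522^3 = 0.324988
P(M+8) = 5 × 0.478^1 × 0.522^4 = 0.177452
P(M+10) = 0.522^5 = 0.038757
The M+6 peak is largest (0.324988); scaling to 100 gives 7.7 : 41.9 : 91.6 : 100.0 : 54.6 : 11.9.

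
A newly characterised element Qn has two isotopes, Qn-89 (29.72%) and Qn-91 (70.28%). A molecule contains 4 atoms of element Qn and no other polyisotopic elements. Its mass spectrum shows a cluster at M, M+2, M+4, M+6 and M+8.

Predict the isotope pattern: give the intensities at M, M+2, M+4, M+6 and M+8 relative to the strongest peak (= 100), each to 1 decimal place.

1.9 : 17.9 : 63.4 : 100.0 : 59.1

The 4 Qn atoms are independent, so intensities follow the terms of (0.2972 + 0.7028)^4.
P(M) = 0.2972^4 = 0.007802
P(M+2) = 4 × 0.2972^3 × 0.7028^1 = 0.073797
P(M+4) = 6 × 0.2972^2 × 0.7028^2 = 0.261765
P(M+6) = 4 × 0.2972^1 × 0.7028^3 = 0.412671
P(M+8) = 0.7028^4 = 0.243965
The M+6 peak is largest (0.412671); scaling to 100 gives 1.9 : 17.9 : 63.4 : 100.0 : 59.1.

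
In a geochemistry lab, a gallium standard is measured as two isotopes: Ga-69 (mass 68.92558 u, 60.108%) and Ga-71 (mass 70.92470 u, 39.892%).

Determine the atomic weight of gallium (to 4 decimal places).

69.7231 u

Average mass = Σ (abundance × isotope mass) = 0.60108 × 68.92558 + 0.39892 × 70.92470
= 41.429788 + 28.293281 = 69.723069 u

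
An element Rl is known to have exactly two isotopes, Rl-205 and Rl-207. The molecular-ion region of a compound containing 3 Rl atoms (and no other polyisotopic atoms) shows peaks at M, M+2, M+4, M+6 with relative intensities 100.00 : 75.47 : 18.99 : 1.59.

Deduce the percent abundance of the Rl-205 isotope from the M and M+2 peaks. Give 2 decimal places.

Let p = fractional abundance of Rl-205. I(M+2)/I(M) = [C(3,1)·p^2·(1−p)] / p^3 = 3·(1−p)/p = 75.47/100.00 = 0.7547
(1−p)/p = 0.7547/3 = 0.2516  ⇒  p = 1/(1 + 0.2516) = 0.7990
Rl-205: 79.90%, Rl-207: 20.10%.

79.90%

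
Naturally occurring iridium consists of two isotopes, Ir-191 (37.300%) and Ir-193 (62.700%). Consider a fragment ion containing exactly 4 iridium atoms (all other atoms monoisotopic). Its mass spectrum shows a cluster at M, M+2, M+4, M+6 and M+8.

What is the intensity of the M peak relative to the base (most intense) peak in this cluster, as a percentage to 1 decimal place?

(0.37300 + 0.62700)^4 gives M 0.0194, M+2 0.1302, M+4 0.3282, M+6 0.3678, M+8 0.1546; the largest is M+6.
P(M+6) = C(4,3) × 0.37300^1 × 0.62700^3 = 4 × 0.3730 × 0.24649188 = 0.367766 (base)
P(M) = C(4,0) × 0.37300^4 × 0.62700^0 = 1 × 0.01935688 × 1.0000 = 0.019357
Relative intensity = 0.019357 / 0.367766 × 100 = 5.3

5.3%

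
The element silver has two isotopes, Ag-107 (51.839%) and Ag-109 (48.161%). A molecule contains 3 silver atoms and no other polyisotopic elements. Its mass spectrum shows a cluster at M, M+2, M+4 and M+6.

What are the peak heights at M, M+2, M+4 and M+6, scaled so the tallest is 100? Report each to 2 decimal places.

Each Ag atom is independently Ag-107 (p = 0.51839) or Ag-109 (q = 0.48161); the cluster is the binomial expansion (p + q)^3.
P(M) = 0.51839^3 = 0.139306
P(M+2) = 3 × 0.51839^2 × 0.48161^1 = 0.388267
P(M+4) = 3 × 0.51839^1 × 0.48161^2 = 0.360719
P(M+6) = 0.48161^3 = 0.111709
The M+2 peak is largest (0.388267); scaling to 100 gives 35.88 : 100.00 : 92.90 : 28.77.

35.88 : 100.00 : 92.90 : 28.77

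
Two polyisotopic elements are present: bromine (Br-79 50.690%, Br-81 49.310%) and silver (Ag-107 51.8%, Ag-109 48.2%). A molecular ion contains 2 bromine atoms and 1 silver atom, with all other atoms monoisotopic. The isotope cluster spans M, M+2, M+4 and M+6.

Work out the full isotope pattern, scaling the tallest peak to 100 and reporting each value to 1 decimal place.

Bromine pattern (n=2): 0.25694761 : 0.49990478 : 0.24314761
Silver pattern (n=1): 0.5180 : 0.4820
Convolve the two distributions (both contribute in 2-u steps):
  M: 0.25694761×0.5180 = 0.133099
  M+2: 0.25694761×0.4820 + 0.49990478×0.5180 = 0.382799
  M+4: 0.49990478×0.4820 + 0.24314761×0.5180 = 0.366905
  M+6: 0.24314761×0.4820 = 0.117197
Scale to base peak (0.382799) = 100: 34.8 : 100.0 : 95.8 : 30.6

34.8 : 100.0 : 95.8 : 30.6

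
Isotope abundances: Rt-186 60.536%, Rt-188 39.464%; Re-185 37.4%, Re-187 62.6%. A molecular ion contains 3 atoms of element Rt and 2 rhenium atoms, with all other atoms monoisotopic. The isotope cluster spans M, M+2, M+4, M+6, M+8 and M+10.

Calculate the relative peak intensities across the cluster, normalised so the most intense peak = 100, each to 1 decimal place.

9.4 : 49.9 : 100.0 : 94.4 : 42.4 : 7.3

Element Rt pattern (n=3): 0.22184067 : 0.43386019 : 0.28283762 : 0.06146152
Rhenium pattern (n=2): 0.139876 : 0.468248 : 0.391876
Convolve the two distributions (both contribute in 2-u steps):
  M: 0.22184067×0.139876 = 0.031030
  M+2: 0.22184067×0.468248 + 0.43386019×0.139876 = 0.164563
  M+4: 0.22184067×0.391876 + 0.43386019×0.468248 + 0.28283762×0.139876 = 0.329650
  M+6: 0.43386019×0.391876 + 0.28283762×0.468248 + 0.06146152×0.139876 = 0.311055
  M+8: 0.28283762×0.391876 + 0.06146152×0.468248 = 0.139617
  M+10: 0.06146152×0.391876 = 0.024085
Scale to base peak (0.329650) = 100: 9.4 : 49.9 : 100.0 : 94.4 : 42.4 : 7.3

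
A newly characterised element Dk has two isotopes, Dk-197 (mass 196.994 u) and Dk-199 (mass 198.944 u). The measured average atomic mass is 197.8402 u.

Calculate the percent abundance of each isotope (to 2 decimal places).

Dk-197: 56.61%, Dk-199: 43.39%

With x = fraction of Dk-197 (so Dk-199 is 1 − x):
196.994·x + 198.944·(1 − x) = 197.8402
(196.994 − 198.944)·x = 197.8402 − 198.944
x = -1.1038 / -1.950 = 0.56605 → 56.61% Dk-197, 43.39% Dk-199.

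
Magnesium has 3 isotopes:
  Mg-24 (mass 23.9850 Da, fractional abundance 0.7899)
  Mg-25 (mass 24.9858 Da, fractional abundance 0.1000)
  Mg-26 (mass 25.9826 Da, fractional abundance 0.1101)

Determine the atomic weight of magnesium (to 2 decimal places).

Average mass = Σ (abundance × isotope mass) = 0.7899 × 23.9850 + 0.1000 × 24.9858 + 0.1101 × 25.9826
= 18.94575 + 2.49858 + 2.86068 = 24.30501 Da

24.31 Da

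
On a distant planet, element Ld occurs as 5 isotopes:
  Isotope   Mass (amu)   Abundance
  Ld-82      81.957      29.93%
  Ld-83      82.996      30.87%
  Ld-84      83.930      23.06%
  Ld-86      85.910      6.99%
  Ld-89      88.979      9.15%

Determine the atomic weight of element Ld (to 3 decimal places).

The abundance-weighted mean is 0.2993 × 81.957 + 0.3087 × 82.996 + 0.2306 × 83.930 + 0.0699 × 85.910 + 0.0915 × 88.979
= 24.5297 + 25.6209 + 19.3543 + 6.0051 + 8.1416 = 83.6516 amu

83.652 amu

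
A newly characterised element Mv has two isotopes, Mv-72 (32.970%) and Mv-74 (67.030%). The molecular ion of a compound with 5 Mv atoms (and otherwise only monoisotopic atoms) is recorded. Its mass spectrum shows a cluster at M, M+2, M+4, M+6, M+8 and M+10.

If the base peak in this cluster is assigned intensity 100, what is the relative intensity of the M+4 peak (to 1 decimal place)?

48.4

(0.32970 + 0.67030)^5 gives M 0.0039, M+2 0.0396, M+4 0.1610, M+6 0.3274, M+8 0.3328, M+10 0.1353; the largest is M+8.
P(M+8) = C(5,4) × 0.32970^1 × 0.67030^4 = 5 × 0.3297 × 0.20187237 = 0.332787 (base)
P(M+4) = C(5,2) × 0.32970^3 × 0.67030^2 = 10 × 0.03583908 × 0.44930209 = 0.161026
Relative intensity = 0.161026 / 0.332787 × 100 = 48.4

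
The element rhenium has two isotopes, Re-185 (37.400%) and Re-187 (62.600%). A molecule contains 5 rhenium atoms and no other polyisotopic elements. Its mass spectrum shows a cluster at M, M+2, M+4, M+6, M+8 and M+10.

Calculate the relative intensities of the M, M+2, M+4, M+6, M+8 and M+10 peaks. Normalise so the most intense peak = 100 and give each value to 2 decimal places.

Expanding (0.37400 + 0.62600)^5:
P(M) = 0.37400^5 = 0.007317
P(M+2) = 5 × 0.37400^4 × 0.62600^1 = 0.061239
P(M+4) = 10 × 0.37400^3 × 0.62600^2 = 0.205005
P(M+6) = 10 × 0.37400^2 × 0.62600^3 = 0.343136
P(M+8) = 5 × 0.37400^1 × 0.62600^4 = 0.287170
P(M+10) = 0.62600^5 = 0.096133
The M+6 peak is largest (0.343136); scaling to 100 gives 2.13 : 17.85 : 59.74 : 100.00 : 83.69 : 28.02.

2.13 : 17.85 : 59.74 : 100.00 : 83.69 : 28.02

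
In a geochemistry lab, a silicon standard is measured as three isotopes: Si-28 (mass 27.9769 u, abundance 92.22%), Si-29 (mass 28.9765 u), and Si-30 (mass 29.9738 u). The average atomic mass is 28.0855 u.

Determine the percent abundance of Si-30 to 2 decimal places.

Let x and y be the fractions of Si-29 and Si-30. Then x + y = 1 − 0.9222 = 0.0778 and 28.9765x + 29.9738y = 28.0855 − 0.9222×27.9769 = 2.28520282.
Substituting: 28.9765x + 29.9738(0.0778 − x) = 2.28520282
(28.9765 − 29.9738)x = -0.04675882  ⇒  x = 0.04689, y = 0.03091
Si-29: 4.69%, Si-30: 3.09%.

3.09%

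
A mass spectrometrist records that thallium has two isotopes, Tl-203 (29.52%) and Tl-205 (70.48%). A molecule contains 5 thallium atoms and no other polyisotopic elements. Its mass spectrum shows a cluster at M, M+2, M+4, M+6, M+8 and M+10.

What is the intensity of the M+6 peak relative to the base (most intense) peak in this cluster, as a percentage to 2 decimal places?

Binomial terms of (0.2952 + 0.7048)^5: M 0.0022, M+2 0.0268, M+4 0.1278, M+6 0.3051, M+8 0.3642, M+10 0.1739 → M+8 is the base peak.
P(M+8) = C(5,4) × 0.2952^1 × 0.7048^4 = 5 × 0.2952 × 0.24675365 = 0.364208 (base)
P(M+6) = C(5,3) × 0.2952^2 × 0.7048^3 = 10 × 0.08714304 × 0.35010449 = 0.305092
Relative intensity = 0.305092 / 0.364208 × 100 = 83.77

83.77%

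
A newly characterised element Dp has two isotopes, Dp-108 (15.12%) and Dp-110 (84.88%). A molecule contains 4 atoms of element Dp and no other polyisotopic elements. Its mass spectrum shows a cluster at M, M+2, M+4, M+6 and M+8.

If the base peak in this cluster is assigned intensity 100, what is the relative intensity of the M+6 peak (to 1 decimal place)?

71.3

Binomial terms of (0.1512 + 0.8488)^4: M 0.0005, M+2 0.0117, M+4 0.0988, M+6 0.3699, M+8 0.5191 → M+8 is the base peak.
P(M+8) = C(4,4) × 0.1512^0 × 0.8488^4 = 1 × 1.0000 × 0.51906469 = 0.519065 (base)
P(M+6) = C(4,3) × 0.1512^1 × 0.8488^3 = 4 × 0.1512 × 0.61152767 = 0.369852
Relative intensity = 0.369852 / 0.519065 × 100 = 71.3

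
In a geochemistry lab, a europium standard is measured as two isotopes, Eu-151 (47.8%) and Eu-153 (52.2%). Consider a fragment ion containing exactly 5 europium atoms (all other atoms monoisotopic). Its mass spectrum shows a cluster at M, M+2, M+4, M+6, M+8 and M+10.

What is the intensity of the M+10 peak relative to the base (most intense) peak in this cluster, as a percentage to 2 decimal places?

Term probabilities: M 0.0250, M+2 0.1363, M+4 0.2976, M+6 0.3250, M+8 0.1775, M+10 0.0388. Base peak = M+6.
P(M+6) = C(5,3) × 0.478^2 × 0.522^3 = 10 × 0.228484 × 0.14223665 = 0.324988 (base)
P(M+10) = C(5,5) × 0.478^0 × 0.522^5 = 1 × 1.0000 × 0.03875721 = 0.038757
Relative intensity = 0.038757 / 0.324988 × 100 = 11.93

11.93%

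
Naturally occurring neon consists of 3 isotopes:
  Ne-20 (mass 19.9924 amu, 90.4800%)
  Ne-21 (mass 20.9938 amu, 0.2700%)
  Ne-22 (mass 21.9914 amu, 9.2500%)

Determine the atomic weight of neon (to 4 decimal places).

20.1800 amu

Average mass = Σ (abundance × isotope mass) = 0.904800 × 19.9924 + 0.002700 × 20.9938 + 0.092500 × 21.9914
= 18.08912 + 0.05668 + 2.03420 = 20.18000 amu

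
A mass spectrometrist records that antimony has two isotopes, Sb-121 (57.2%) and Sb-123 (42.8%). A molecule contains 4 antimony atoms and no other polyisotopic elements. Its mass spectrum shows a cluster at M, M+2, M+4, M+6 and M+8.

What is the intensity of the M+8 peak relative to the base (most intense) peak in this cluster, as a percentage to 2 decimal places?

9.33%

(0.572 + 0.428)^4 gives M 0.1070, M+2 0.3204, M+4 0.3596, M+6 0.1794, M+8 0.0336; the largest is M+4.
P(M+4) = C(4,2) × 0.572^2 × 0.428^2 = 6 × 0.327184 × 0.183184 = 0.359609 (base)
P(M+8) = C(4,4) × 0.572^0 × 0.428^4 = 1 × 1.0000 × 0.03355638 = 0.033556
Relative intensity = 0.033556 / 0.359609 × 100 = 9.33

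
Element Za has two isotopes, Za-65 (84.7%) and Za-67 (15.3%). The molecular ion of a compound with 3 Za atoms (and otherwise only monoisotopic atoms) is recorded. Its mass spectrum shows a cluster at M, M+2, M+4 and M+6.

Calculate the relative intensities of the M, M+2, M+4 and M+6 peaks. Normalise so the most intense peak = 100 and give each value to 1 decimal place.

100.0 : 54.2 : 9.8 : 0.6

Expanding (0.847 + 0.153)^3:
P(M) = 0.847^3 = 0.607645
P(M+2) = 3 × 0.847^2 × 0.153^1 = 0.329291
P(M+4) = 3 × 0.847^1 × 0.153^2 = 0.059482
P(M+6) = 0.153^3 = 0.003582
The M peak is largest (0.607645); scaling to 100 gives 100.0 : 54.2 : 9.8 : 0.6.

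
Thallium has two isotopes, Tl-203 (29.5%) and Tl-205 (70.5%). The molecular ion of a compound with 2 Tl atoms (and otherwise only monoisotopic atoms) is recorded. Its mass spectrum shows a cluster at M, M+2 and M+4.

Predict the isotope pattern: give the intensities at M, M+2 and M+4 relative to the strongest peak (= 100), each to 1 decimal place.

17.5 : 83.7 : 100.0

Expanding (0.295 + 0.705)^2:
P(M) = 0.295^2 = 0.087025
P(M+2) = 2 × 0.295^1 × 0.705^1 = 0.415950
P(M+4) = 0.705^2 = 0.497025
The M+4 peak is largest (0.497025); scaling to 100 gives 17.5 : 83.7 : 100.0.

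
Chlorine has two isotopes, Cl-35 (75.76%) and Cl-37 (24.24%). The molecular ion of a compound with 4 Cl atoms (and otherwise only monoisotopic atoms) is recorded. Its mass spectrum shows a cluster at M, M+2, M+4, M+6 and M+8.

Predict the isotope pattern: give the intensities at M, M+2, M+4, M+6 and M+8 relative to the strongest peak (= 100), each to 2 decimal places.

Each Cl atom is independently Cl-35 (p = 0.7576) or Cl-37 (q = 0.2424); the cluster is the binomial expansion (p + q)^4.
P(M) = 0.7576^4 = 0.329428
P(M+2) = 4 × 0.7576^3 × 0.2424^1 = 0.421612
P(M+4) = 6 × 0.7576^2 × 0.2424^2 = 0.202347
P(M+6) = 4 × 0.7576^1 × 0.2424^3 = 0.043162
P(M+8) = 0.2424^4 = 0.003452
The M+2 peak is largest (0.421612); scaling to 100 gives 78.14 : 100.00 : 47.99 : 10.24 : 0.82.

78.14 : 100.00 : 47.99 : 10.24 : 0.82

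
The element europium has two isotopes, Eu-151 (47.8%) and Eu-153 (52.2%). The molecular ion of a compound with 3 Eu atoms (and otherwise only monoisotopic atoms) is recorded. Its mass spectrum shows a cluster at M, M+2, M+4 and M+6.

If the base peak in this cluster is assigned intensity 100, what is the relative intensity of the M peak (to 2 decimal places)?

Binomial terms of (0.478 + 0.522)^3: M 0.1092, M+2 0.3578, M+4 0.3907, M+6 0.1422 → M+4 is the base peak.
P(M+4) = C(3,2) × 0.478^1 × 0.522^2 = 3 × 0.4780 × 0.272484 = 0.390742 (base)
P(M) = C(3,0) × 0.478^3 × 0.522^0 = 1 × 0.10921535 × 1.0000 = 0.109215
Relative intensity = 0.109215 / 0.390742 × 100 = 27.95

27.95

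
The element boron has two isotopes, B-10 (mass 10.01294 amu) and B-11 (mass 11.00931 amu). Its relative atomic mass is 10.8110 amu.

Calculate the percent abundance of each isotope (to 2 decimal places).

B-10: 19.90%, B-11: 80.10%

Let x be the fractional abundance of B-10; then B-11 has abundance 1 − x.
10.01294·x + 11.00931·(1 − x) = 10.8110
(10.01294 − 11.00931)·x = 10.8110 − 11.00931
x = -0.19831 / -0.99637 = 0.19903 → 19.90% B-10, 80.10% B-11.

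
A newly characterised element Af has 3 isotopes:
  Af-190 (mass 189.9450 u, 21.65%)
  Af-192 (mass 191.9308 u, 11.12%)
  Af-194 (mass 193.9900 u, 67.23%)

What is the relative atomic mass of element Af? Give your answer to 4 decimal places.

192.8853 u

Weight each isotope mass by its fractional abundance: 0.2165 × 189.9450 + 0.1112 × 191.9308 + 0.6723 × 193.9900
= 41.12309 + 21.34270 + 130.41948 = 192.88527 u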